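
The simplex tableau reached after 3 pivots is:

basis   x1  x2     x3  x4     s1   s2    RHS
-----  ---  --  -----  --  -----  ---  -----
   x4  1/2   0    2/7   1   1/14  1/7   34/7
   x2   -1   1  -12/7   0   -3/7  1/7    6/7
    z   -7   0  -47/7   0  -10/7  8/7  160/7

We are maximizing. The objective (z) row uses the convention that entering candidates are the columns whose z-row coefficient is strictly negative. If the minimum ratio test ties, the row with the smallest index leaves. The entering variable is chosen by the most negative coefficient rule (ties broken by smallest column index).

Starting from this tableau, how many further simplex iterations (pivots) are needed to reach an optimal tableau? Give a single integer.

pivot: x1 in, x4 out → z = 636/7
pivot: x3 in, x1 out → z = 137
No improving column remains; optimal.

2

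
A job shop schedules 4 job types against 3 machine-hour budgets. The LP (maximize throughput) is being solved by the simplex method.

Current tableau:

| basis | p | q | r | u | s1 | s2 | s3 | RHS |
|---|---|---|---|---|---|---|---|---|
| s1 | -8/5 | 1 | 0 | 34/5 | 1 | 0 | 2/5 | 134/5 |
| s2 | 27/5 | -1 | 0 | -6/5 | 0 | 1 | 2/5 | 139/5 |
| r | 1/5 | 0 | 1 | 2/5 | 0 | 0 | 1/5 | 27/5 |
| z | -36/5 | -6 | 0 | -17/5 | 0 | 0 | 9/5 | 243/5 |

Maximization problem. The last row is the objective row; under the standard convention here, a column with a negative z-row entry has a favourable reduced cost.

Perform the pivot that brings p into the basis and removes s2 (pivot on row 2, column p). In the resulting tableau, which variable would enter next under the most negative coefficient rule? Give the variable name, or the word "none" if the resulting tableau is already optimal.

q

Pivot element 27/5. New z-row = old z-row − (-36/5)·(row 2/(27/5)).
Updated z-row coefficients: p: 0, q: -22/3, r: 0, u: -5, s1: 0, s2: 4/3, s3: 7/3.
The most negative is -22/3 in column q, so q would enter next.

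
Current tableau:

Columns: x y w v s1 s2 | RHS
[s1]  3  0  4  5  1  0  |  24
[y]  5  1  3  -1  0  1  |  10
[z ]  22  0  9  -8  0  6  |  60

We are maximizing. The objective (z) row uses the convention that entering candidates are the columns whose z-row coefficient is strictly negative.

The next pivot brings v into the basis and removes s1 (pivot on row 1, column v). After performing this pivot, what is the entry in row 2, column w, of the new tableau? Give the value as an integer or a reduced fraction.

Pivot element is row 1, column v: 5.
Normalize row 1: new (row 1, w) = 4/5 = 4/5.
row 2 ← row 2 − (-1)·(new row 1): 3 − (-1)·(4/5) = 19/5.

19/5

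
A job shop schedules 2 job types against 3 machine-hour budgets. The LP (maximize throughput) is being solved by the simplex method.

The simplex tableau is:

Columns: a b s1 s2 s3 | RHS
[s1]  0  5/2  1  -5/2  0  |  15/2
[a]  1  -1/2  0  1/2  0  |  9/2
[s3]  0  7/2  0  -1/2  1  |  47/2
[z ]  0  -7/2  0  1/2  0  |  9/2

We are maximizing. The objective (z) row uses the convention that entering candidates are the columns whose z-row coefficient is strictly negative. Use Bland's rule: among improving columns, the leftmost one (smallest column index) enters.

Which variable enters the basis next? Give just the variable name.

b

Objective-row coefficients: a: 0, b: -7/2, s1: 0, s2: 1/2, s3: 0.
Improving columns: b. Bland's rule picks the smallest column index → b.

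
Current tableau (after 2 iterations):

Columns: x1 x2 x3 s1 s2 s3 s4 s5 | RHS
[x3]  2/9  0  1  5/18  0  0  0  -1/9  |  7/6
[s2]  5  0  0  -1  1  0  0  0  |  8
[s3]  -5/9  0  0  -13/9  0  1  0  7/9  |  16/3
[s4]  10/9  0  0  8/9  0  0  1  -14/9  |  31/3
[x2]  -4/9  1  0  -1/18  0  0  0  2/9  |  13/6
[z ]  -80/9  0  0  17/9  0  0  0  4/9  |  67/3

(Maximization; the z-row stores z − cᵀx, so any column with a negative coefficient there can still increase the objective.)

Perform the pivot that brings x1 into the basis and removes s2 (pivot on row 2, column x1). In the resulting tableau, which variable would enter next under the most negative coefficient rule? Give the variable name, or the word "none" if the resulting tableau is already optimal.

none

Pivot element 5. New z-row = old z-row − (-80/9)·(row 2/5).
Updated z-row coefficients: x1: 0, x2: 0, x3: 0, s1: 1/9, s2: 16/9, s3: 0, s4: 0, s5: 4/9.
No coefficient is strictly negative; the tableau after this pivot is optimal.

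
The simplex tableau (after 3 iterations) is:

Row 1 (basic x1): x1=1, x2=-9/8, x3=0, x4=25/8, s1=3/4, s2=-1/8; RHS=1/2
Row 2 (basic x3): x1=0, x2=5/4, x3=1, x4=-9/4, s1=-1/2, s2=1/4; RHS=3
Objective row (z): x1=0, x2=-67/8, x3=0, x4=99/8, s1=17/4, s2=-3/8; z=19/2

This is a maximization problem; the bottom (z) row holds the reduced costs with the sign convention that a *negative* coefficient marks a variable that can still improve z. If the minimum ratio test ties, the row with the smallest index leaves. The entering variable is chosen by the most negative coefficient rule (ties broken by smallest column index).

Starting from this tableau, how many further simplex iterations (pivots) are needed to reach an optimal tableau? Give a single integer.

2

pivot: x2 in, x3 out → z = 148/5
pivot: x4 in, x1 out → z = 412/11
No improving column remains; optimal.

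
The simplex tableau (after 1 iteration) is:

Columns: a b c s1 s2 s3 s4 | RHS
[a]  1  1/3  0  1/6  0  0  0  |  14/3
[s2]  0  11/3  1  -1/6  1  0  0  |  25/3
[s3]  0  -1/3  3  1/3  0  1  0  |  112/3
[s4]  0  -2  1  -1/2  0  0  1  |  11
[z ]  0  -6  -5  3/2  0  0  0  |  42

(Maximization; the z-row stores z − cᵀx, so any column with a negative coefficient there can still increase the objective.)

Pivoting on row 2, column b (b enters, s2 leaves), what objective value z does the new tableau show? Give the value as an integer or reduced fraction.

Minimum ratio for b: (25/3)/(11/3) = 25/11.
z changes by −(z-row coeff of b)·ratio = −(-6)·(25/11) = 150/11.
New z = 42 + (150/11) = 612/11.

612/11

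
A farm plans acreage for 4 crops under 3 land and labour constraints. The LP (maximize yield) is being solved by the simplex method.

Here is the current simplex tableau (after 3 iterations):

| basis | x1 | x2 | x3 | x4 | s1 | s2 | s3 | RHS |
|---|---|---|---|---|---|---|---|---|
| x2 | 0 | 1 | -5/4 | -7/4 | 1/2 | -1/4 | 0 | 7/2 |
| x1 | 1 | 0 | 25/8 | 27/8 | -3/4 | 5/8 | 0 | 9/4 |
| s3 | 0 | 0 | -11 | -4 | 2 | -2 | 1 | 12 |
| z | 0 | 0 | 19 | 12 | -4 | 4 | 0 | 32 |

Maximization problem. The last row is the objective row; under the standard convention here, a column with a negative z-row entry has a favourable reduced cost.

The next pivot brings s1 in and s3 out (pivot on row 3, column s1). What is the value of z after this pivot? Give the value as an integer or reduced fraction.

Minimum ratio for s1: 12/2 = 6.
z changes by −(z-row coeff of s1)·ratio = −(-4)·6 = 24.
New z = 32 + 24 = 56.

56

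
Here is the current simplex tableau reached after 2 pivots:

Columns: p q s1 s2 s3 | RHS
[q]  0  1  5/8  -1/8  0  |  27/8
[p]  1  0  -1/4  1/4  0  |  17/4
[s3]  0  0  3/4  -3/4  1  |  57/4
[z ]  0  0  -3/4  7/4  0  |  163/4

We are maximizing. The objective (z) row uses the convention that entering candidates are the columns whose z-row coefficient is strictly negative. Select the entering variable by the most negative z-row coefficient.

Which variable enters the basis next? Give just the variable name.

s1

Objective-row coefficients: p: 0, q: 0, s1: -3/4, s2: 7/4, s3: 0.
The most negative is -3/4 in column s1, so s1 enters.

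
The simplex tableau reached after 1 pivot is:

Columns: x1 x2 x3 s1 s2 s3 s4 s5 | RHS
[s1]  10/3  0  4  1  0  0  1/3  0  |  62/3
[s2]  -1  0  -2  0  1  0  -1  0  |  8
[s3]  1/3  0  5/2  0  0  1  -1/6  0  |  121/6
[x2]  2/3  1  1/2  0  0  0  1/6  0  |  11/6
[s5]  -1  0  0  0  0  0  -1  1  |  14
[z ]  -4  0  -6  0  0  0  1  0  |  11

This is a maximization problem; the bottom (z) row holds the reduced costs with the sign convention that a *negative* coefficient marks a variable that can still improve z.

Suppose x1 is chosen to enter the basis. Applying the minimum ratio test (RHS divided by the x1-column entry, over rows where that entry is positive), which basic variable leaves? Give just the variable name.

x2

Ratios: row 1 (s1): (62/3)/(10/3) = 31/5; row 2 (s2): entry -1 ≤ 0, skip; row 3 (s3): (121/6)/(1/3) = 121/2; row 4 (x2): (11/6)/(2/3) = 11/4; row 5 (s5): entry -1 ≤ 0, skip.
Minimum ratio 11/4 is in the x2 row, so x2 leaves.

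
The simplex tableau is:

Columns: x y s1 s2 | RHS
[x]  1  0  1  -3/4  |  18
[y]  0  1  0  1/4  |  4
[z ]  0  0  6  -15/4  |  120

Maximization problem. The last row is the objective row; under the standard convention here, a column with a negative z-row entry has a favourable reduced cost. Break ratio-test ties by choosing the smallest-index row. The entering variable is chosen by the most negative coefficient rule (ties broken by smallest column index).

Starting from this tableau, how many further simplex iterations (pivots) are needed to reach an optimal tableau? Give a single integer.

pivot: s2 in, y out → z = 180
No improving column remains; optimal.

1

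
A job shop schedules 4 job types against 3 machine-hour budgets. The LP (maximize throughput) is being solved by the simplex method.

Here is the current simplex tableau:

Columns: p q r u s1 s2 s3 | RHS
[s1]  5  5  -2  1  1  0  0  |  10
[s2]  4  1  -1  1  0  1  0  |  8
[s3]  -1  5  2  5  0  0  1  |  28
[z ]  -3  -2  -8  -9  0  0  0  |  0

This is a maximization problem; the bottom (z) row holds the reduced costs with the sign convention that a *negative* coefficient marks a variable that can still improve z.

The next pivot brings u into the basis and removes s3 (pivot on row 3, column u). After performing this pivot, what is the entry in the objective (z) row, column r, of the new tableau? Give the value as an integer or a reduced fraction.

Pivot element is row 3, column u: 5.
Normalize row 3: new (row 3, r) = 2/5 = 2/5.
z-row ← z-row − (-9)·(new row 3): -8 − (-9)·(2/5) = -22/5.

-22/5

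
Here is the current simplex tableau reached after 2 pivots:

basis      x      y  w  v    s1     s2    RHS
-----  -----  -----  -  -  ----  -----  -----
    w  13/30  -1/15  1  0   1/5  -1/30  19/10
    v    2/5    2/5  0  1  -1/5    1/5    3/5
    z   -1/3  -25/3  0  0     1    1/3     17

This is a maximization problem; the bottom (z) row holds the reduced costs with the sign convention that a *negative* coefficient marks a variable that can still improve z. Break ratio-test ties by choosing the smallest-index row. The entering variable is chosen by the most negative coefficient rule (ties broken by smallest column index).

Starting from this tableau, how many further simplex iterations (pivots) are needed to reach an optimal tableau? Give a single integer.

pivot: y in, v out → z = 59/2
pivot: s1 in, w out → z = 135/2
No improving column remains; optimal.

2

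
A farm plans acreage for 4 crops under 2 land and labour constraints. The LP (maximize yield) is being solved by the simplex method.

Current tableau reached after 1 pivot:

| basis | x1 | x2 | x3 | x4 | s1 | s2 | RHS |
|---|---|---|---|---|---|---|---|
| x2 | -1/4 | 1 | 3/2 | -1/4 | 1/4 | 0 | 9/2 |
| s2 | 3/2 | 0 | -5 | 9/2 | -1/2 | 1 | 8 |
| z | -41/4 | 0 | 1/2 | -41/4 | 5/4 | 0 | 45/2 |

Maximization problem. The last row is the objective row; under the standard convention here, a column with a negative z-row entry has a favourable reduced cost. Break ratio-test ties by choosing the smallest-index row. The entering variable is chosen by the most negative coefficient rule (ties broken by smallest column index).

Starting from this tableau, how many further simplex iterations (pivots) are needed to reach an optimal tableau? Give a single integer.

2

pivot: x1 in, s2 out → z = 463/6
pivot: x3 in, x2 out → z = 1487/4
No improving column remains; optimal.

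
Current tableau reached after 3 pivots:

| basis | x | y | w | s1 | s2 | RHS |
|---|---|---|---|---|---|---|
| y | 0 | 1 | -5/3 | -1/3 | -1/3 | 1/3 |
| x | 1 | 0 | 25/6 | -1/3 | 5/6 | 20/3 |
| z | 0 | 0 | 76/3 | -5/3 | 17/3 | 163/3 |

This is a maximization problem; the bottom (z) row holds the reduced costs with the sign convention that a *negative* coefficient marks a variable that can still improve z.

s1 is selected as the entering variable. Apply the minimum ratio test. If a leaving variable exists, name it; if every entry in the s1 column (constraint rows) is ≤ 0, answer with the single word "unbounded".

s1-column entries: row 1: -1/3, row 2: -1/3. All ≤ 0, so s1 can increase without bound; the LP is unbounded in this direction.

unbounded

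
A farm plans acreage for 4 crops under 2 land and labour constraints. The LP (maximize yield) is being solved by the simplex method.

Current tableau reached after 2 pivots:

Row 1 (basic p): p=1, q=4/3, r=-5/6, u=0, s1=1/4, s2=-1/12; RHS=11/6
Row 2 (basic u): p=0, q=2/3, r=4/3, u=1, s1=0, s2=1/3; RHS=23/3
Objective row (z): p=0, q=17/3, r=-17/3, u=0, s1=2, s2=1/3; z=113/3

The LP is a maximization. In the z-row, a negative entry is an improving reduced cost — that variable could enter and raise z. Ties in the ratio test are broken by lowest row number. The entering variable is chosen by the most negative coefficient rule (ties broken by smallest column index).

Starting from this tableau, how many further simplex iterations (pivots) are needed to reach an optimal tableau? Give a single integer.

pivot: r in, u out → z = 281/4
No improving column remains; optimal.

1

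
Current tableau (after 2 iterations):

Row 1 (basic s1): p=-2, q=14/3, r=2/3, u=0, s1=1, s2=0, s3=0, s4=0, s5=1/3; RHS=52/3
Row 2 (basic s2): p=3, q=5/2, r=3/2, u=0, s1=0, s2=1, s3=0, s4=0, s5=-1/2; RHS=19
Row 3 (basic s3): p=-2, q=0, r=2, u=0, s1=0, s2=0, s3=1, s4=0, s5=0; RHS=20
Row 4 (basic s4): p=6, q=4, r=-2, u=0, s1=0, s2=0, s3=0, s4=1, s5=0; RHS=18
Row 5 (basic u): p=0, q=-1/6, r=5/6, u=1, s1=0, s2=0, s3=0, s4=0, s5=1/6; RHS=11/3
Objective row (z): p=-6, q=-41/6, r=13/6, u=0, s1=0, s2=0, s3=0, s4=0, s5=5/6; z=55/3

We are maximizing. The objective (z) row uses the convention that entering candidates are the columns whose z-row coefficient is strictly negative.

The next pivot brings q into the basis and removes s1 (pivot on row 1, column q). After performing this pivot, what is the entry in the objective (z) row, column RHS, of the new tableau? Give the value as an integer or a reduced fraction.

306/7

Pivot element is row 1, column q: 14/3.
Normalize row 1: new (row 1, RHS) = (52/3)/(14/3) = 26/7.
z-row ← z-row − (-41/6)·(new row 1): 55/3 − (-41/6)·(26/7) = 306/7.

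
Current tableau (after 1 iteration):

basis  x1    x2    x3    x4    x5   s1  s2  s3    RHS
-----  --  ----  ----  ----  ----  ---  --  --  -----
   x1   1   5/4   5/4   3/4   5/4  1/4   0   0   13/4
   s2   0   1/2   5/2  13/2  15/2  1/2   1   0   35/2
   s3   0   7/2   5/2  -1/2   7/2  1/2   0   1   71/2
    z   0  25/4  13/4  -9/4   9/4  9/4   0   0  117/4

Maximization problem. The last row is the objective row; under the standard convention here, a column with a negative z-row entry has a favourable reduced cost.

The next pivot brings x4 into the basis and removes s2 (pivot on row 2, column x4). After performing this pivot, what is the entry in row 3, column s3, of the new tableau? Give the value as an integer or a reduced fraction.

Pivot element is row 2, column x4: 13/2.
Normalize row 2: new (row 2, s3) = 0/(13/2) = 0.
row 3 ← row 3 − (-1/2)·(new row 2): 1 − (-1/2)·0 = 1.

1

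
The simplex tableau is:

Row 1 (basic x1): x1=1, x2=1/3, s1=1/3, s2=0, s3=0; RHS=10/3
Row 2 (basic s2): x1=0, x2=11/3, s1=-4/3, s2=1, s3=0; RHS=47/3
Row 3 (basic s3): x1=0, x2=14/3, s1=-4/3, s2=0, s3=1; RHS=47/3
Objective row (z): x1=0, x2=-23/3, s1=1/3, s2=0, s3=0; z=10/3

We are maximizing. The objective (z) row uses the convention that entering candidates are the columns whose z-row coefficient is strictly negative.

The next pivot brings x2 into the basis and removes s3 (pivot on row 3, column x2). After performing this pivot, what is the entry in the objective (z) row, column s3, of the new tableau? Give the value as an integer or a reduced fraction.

Pivot element is row 3, column x2: 14/3.
Normalize row 3: new (row 3, s3) = 1/(14/3) = 3/14.
z-row ← z-row − (-23/3)·(new row 3): 0 − (-23/3)·(3/14) = 23/14.

23/14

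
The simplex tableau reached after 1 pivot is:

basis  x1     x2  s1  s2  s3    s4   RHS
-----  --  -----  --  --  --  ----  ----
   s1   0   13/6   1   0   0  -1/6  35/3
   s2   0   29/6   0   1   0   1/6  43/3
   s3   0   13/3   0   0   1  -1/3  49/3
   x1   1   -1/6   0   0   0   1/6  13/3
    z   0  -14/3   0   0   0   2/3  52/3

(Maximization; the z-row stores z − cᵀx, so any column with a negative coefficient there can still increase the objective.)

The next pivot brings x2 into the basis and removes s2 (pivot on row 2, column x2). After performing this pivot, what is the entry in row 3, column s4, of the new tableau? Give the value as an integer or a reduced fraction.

-14/29

Pivot element is row 2, column x2: 29/6.
Normalize row 2: new (row 2, s4) = (1/6)/(29/6) = 1/29.
row 3 ← row 3 − (13/3)·(new row 2): -1/3 − (13/3)·(1/29) = -14/29.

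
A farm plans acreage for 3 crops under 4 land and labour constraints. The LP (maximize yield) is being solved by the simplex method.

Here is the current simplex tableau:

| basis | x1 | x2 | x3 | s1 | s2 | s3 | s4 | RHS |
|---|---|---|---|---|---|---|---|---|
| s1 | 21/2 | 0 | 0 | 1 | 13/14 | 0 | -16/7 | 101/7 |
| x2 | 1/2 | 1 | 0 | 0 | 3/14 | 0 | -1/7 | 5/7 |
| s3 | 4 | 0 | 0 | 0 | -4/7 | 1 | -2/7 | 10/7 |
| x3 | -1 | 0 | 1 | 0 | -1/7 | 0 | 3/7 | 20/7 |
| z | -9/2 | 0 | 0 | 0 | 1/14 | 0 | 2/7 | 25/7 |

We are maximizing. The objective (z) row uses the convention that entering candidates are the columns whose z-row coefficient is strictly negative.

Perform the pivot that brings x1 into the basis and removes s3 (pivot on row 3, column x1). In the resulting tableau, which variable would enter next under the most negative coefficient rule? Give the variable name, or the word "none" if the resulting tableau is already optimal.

Pivot element 4. New z-row = old z-row − (-9/2)·(row 3/4).
Updated z-row coefficients: x1: 0, x2: 0, x3: 0, s1: 0, s2: -4/7, s3: 9/8, s4: -1/28.
The most negative is -4/7 in column s2, so s2 would enter next.

s2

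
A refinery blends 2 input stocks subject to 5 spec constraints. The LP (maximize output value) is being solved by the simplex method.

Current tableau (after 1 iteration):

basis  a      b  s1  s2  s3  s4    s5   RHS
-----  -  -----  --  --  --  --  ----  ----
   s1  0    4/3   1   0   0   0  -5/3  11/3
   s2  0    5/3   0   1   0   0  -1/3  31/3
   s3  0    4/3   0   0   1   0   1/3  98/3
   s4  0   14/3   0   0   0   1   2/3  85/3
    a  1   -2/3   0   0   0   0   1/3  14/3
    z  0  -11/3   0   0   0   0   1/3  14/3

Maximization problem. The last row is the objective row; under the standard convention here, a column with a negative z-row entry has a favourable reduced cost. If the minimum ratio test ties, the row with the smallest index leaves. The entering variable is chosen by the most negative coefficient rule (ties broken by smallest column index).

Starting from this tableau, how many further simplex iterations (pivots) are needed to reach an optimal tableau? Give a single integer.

pivot: b in, s1 out → z = 59/4
pivot: s5 in, s4 out → z = 647/26
No improving column remains; optimal.

2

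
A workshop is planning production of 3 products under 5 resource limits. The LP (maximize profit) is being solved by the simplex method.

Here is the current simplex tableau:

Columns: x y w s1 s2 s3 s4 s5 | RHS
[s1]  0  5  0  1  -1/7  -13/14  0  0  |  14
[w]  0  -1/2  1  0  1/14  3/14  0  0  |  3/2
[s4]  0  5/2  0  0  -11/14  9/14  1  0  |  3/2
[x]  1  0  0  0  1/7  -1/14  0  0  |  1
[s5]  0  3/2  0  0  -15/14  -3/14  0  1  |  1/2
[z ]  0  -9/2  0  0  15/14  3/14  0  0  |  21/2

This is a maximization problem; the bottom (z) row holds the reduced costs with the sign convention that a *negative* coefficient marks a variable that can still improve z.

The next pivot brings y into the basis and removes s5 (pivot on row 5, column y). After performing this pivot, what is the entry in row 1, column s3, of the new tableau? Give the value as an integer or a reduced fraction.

-3/14

Pivot element is row 5, column y: 3/2.
Normalize row 5: new (row 5, s3) = (-3/14)/(3/2) = -1/7.
row 1 ← row 1 − 5·(new row 5): -13/14 − 5·(-1/7) = -3/14.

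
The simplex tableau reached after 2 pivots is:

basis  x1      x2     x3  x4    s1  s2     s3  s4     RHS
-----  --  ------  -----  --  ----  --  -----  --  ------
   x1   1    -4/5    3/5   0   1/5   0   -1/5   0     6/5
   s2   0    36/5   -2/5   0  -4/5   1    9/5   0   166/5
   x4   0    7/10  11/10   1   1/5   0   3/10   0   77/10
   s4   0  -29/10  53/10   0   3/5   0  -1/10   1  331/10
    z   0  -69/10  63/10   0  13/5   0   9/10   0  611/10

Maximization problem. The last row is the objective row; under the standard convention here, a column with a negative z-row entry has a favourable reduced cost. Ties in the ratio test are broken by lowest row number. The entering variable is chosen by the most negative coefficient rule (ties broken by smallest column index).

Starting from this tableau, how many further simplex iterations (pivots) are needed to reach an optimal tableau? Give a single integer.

pivot: x2 in, s2 out → z = 1115/12
No improving column remains; optimal.

1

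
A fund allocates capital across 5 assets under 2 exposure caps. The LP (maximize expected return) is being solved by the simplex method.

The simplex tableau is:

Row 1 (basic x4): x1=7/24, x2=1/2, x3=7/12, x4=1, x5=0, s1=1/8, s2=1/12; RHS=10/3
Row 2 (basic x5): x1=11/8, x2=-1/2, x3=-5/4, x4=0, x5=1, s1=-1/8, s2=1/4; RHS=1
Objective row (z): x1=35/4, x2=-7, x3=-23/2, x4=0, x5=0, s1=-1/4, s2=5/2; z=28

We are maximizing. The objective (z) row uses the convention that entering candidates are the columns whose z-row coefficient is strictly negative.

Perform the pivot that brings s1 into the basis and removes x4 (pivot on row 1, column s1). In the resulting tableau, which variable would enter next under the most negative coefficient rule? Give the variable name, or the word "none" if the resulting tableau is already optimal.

x3

Pivot element 1/8. New z-row = old z-row − (-1/4)·(row 1/(1/8)).
Updated z-row coefficients: x1: 28/3, x2: -6, x3: -31/3, x4: 2, x5: 0, s1: 0, s2: 8/3.
The most negative is -31/3 in column x3, so x3 would enter next.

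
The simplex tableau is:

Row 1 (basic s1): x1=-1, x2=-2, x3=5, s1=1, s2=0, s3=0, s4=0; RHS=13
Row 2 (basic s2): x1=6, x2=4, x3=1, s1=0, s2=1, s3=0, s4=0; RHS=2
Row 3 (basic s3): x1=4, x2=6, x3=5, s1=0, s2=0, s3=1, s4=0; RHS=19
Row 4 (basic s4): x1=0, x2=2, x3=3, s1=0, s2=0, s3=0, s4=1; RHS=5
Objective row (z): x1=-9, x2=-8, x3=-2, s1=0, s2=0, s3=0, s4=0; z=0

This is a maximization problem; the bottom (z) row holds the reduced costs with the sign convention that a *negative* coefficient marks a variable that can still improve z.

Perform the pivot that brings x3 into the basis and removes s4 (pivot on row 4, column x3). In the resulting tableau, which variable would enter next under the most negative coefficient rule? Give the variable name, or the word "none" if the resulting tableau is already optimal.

x1

Pivot element 3. New z-row = old z-row − (-2)·(row 4/3).
Updated z-row coefficients: x1: -9, x2: -20/3, x3: 0, s1: 0, s2: 0, s3: 0, s4: 2/3.
The most negative is -9 in column x1, so x1 would enter next.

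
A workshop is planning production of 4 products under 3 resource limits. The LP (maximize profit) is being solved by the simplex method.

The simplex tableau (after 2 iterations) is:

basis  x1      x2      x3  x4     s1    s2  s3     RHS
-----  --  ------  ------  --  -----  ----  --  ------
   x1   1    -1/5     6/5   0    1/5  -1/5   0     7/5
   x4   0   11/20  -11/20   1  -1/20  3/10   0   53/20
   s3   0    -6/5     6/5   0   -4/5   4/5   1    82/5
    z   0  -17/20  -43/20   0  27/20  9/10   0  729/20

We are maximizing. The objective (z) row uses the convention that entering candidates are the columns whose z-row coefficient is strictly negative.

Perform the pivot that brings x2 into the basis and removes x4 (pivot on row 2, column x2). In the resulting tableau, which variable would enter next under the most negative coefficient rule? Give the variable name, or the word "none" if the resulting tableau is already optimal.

Pivot element 11/20. New z-row = old z-row − (-17/20)·(row 2/(11/20)).
Updated z-row coefficients: x1: 0, x2: 0, x3: -3, x4: 17/11, s1: 14/11, s2: 15/11, s3: 0.
The most negative is -3 in column x3, so x3 would enter next.

x3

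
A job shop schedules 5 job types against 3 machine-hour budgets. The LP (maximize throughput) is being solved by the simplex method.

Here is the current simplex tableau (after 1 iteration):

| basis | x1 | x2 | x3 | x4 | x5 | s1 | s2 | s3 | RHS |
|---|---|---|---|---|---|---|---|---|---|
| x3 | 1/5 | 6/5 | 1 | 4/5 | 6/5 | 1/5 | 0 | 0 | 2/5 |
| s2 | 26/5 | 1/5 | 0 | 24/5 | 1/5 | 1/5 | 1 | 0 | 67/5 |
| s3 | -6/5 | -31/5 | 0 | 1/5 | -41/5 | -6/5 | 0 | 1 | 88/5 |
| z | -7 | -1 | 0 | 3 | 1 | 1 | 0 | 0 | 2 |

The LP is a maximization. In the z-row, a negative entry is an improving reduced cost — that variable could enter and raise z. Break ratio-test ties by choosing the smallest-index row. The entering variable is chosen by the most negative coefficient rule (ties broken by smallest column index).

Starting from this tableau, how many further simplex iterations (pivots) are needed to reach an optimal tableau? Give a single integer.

pivot: x1 in, x3 out → z = 16
No improving column remains; optimal.

1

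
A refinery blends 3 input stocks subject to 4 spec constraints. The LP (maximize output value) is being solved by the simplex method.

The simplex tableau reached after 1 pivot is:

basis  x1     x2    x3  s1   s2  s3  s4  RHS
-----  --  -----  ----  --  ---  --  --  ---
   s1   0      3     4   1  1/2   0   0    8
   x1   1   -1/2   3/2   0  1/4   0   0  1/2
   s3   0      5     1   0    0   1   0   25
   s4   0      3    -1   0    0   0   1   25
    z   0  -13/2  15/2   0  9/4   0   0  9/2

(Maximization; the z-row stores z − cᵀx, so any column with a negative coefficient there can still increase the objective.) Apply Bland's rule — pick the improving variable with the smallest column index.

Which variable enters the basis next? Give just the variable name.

Objective-row coefficients: x1: 0, x2: -13/2, x3: 15/2, s1: 0, s2: 9/4, s3: 0, s4: 0.
Improving columns: x2. Bland's rule picks the smallest column index → x2.

x2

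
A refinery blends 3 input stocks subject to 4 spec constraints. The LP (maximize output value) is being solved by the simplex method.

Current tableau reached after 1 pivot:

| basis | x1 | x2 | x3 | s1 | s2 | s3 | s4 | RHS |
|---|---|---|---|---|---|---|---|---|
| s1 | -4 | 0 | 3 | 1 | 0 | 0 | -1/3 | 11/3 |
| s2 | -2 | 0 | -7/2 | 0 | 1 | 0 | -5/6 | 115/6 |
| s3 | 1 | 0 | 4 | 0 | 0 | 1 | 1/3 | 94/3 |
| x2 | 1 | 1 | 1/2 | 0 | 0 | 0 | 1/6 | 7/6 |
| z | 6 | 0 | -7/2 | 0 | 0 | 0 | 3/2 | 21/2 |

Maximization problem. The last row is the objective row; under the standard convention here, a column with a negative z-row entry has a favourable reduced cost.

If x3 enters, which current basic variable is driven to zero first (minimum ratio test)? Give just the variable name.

Ratios: row 1 (s1): (11/3)/3 = 11/9; row 2 (s2): entry -7/2 ≤ 0, skip; row 3 (s3): (94/3)/4 = 47/6; row 4 (x2): (7/6)/(1/2) = 7/3.
Minimum ratio 11/9 is in the s1 row, so s1 leaves.

s1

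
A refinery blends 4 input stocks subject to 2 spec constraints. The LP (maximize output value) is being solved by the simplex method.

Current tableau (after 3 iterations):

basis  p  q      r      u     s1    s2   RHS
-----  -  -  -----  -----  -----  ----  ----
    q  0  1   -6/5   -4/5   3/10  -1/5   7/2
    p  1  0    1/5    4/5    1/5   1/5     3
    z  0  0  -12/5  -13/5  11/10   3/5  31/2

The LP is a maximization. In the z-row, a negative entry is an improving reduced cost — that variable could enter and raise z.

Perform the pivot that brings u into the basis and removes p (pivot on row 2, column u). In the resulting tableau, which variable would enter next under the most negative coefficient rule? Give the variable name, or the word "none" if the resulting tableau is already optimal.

Pivot element 4/5. New z-row = old z-row − (-13/5)·(row 2/(4/5)).
Updated z-row coefficients: p: 13/4, q: 0, r: -7/4, u: 0, s1: 7/4, s2: 5/4.
The most negative is -7/4 in column r, so r would enter next.

r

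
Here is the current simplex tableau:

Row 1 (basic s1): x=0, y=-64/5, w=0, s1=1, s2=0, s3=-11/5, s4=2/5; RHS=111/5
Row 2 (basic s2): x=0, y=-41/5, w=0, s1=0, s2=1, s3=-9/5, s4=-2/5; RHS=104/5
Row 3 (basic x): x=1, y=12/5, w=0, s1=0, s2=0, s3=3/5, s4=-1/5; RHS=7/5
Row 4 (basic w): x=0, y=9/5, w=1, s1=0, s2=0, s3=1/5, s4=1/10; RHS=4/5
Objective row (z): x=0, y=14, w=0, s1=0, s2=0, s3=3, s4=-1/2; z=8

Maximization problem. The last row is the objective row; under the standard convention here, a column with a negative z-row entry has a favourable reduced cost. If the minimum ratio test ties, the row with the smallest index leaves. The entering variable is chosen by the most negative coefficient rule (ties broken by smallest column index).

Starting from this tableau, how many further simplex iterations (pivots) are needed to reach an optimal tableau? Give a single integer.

1

pivot: s4 in, w out → z = 12
No improving column remains; optimal.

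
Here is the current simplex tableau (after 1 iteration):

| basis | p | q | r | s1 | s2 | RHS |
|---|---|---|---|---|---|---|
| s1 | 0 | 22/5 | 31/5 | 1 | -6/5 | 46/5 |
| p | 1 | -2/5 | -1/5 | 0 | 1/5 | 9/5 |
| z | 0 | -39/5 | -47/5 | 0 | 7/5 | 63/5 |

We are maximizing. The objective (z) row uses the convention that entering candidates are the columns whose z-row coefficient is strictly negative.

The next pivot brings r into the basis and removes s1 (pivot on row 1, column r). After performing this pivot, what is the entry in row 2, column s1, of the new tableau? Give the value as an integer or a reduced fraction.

Pivot element is row 1, column r: 31/5.
Normalize row 1: new (row 1, s1) = 1/(31/5) = 5/31.
row 2 ← row 2 − (-1/5)·(new row 1): 0 − (-1/5)·(5/31) = 1/31.

1/31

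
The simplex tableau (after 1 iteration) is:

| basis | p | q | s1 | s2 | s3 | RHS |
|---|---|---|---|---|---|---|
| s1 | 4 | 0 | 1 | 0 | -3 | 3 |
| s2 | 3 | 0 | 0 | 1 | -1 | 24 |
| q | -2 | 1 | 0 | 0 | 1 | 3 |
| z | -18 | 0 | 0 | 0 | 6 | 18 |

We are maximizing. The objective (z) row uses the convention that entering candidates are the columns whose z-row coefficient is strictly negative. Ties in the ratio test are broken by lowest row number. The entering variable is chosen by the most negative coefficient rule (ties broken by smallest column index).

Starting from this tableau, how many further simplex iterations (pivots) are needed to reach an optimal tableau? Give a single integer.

pivot: p in, s1 out → z = 63/2
pivot: s3 in, s2 out → z = 162
No improving column remains; optimal.

2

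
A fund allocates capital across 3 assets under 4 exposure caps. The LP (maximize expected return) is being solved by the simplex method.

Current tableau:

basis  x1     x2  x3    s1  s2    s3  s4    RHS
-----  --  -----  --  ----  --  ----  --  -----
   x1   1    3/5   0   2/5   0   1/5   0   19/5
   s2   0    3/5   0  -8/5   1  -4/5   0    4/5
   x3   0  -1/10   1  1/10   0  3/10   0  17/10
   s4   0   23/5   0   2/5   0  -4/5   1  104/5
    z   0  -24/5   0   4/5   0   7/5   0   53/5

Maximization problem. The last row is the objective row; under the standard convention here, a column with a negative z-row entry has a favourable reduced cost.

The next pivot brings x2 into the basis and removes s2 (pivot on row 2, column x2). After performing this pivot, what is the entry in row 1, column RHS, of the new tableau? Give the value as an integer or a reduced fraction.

Pivot element is row 2, column x2: 3/5.
Normalize row 2: new (row 2, RHS) = (4/5)/(3/5) = 4/3.
row 1 ← row 1 − (3/5)·(new row 2): 19/5 − (3/5)·(4/3) = 3.

3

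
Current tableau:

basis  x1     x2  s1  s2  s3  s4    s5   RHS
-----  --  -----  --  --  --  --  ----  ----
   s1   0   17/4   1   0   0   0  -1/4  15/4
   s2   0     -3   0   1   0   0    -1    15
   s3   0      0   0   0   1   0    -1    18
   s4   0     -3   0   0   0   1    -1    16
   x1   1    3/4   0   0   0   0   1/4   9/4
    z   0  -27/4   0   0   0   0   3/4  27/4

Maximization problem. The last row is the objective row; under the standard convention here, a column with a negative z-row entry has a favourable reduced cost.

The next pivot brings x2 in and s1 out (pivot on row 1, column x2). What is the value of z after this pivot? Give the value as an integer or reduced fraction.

Minimum ratio for x2: (15/4)/(17/4) = 15/17.
z changes by −(z-row coeff of x2)·ratio = −(-27/4)·(15/17) = 405/68.
New z = 27/4 + (405/68) = 216/17.

216/17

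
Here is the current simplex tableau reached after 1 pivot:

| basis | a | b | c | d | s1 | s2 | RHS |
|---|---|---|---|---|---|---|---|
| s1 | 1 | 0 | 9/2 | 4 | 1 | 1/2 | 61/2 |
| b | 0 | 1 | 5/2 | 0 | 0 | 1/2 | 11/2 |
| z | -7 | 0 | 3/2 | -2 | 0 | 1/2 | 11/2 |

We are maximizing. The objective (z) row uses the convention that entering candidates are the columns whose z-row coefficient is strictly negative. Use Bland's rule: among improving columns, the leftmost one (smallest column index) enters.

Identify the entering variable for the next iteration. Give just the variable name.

Objective-row coefficients: a: -7, b: 0, c: 3/2, d: -2, s1: 0, s2: 1/2.
Improving columns: a, d. Bland's rule picks the smallest column index → a.

a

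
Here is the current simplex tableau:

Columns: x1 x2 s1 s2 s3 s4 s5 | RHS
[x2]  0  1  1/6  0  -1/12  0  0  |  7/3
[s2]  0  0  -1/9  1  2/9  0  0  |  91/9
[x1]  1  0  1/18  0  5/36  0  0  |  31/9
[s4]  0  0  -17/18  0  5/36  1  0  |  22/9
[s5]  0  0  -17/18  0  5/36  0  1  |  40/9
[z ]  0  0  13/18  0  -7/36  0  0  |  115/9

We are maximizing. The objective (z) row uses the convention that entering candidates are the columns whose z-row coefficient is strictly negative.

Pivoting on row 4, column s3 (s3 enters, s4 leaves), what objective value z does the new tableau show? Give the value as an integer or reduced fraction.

Minimum ratio for s3: (22/9)/(5/36) = 88/5.
z changes by −(z-row coeff of s3)·ratio = −(-7/36)·(88/5) = 154/45.
New z = 115/9 + (154/45) = 81/5.

81/5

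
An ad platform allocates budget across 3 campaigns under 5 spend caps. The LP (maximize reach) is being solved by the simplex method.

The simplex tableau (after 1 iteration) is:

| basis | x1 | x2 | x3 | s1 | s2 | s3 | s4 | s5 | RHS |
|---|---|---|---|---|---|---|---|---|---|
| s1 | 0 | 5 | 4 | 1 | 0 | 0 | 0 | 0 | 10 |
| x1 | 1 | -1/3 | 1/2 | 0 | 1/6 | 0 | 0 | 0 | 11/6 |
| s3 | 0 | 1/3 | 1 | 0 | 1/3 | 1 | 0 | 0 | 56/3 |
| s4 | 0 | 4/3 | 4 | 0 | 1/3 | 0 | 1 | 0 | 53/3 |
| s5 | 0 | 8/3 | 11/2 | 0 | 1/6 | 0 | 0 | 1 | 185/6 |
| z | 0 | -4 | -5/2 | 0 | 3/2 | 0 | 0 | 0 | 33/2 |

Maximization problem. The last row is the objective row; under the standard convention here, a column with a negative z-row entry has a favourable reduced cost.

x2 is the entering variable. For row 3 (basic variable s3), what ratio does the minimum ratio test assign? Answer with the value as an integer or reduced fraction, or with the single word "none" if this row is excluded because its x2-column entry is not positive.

Ratio = RHS / (x2 entry) = (56/3) / (1/3) = 56.

56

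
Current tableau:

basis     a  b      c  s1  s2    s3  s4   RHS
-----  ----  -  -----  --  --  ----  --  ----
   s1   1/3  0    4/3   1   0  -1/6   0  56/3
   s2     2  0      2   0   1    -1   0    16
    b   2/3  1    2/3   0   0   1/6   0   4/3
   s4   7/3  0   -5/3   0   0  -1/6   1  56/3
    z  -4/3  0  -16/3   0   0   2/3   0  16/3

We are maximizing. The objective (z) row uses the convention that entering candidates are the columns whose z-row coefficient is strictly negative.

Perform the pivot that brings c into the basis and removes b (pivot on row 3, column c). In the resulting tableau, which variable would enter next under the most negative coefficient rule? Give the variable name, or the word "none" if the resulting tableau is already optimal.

none

Pivot element 2/3. New z-row = old z-row − (-16/3)·(row 3/(2/3)).
Updated z-row coefficients: a: 4, b: 8, c: 0, s1: 0, s2: 0, s3: 2, s4: 0.
No coefficient is strictly negative; the tableau after this pivot is optimal.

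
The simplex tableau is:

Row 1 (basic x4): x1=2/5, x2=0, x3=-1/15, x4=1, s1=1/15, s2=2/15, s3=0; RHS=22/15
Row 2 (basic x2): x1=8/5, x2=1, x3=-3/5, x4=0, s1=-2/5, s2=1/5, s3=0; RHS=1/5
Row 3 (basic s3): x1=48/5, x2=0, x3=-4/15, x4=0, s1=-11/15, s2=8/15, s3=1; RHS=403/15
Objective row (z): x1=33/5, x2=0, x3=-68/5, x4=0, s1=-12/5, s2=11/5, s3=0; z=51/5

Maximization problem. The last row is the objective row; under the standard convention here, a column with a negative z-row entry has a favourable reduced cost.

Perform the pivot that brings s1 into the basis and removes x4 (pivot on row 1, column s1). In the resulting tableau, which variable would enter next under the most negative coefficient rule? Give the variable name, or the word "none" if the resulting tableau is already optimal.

Pivot element 1/15. New z-row = old z-row − (-12/5)·(row 1/(1/15)).
Updated z-row coefficients: x1: 21, x2: 0, x3: -16, x4: 36, s1: 0, s2: 7, s3: 0.
The most negative is -16 in column x3, so x3 would enter next.

x3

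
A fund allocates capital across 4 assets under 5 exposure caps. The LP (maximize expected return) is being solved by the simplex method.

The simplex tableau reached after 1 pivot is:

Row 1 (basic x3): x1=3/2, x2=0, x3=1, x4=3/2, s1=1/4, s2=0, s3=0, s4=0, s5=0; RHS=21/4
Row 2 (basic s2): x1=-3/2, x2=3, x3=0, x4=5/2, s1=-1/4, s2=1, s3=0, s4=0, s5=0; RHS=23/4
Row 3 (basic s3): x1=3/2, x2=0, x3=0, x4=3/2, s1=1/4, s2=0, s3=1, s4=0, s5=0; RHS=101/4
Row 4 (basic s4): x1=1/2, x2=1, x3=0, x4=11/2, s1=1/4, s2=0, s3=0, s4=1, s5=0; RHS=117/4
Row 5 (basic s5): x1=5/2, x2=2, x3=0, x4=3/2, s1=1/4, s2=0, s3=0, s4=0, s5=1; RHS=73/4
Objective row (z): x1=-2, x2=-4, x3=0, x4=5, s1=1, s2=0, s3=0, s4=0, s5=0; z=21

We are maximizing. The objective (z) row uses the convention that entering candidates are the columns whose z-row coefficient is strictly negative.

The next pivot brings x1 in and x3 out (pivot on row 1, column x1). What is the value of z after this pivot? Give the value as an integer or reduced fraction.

28

Minimum ratio for x1: (21/4)/(3/2) = 7/2.
z changes by −(z-row coeff of x1)·ratio = −(-2)·(7/2) = 7.
New z = 21 + 7 = 28.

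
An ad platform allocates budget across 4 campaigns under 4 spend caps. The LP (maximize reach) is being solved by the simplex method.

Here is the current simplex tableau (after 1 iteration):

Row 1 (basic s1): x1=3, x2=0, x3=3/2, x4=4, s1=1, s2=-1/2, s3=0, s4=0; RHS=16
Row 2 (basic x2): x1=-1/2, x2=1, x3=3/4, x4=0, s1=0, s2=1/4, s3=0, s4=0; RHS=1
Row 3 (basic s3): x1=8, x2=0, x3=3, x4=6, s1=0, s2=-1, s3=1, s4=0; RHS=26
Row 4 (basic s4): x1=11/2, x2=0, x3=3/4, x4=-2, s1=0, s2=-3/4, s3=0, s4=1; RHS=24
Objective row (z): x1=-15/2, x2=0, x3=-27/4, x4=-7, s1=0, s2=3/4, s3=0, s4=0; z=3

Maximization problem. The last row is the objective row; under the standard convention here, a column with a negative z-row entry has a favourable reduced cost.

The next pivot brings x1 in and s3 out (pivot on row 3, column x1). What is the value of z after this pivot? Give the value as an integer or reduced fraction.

Minimum ratio for x1: 26/8 = 13/4.
z changes by −(z-row coeff of x1)·ratio = −(-15/2)·(13/4) = 195/8.
New z = 3 + (195/8) = 219/8.

219/8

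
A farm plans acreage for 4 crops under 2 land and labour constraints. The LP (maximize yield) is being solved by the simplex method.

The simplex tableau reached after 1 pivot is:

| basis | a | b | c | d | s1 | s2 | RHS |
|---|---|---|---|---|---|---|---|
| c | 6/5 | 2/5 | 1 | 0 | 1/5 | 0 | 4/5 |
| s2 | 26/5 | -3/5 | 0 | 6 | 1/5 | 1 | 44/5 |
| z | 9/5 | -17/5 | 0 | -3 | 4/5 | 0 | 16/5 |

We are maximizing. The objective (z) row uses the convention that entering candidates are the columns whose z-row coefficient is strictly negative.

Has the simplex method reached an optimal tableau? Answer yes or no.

no

Column b has objective-row coefficient -17/5, which is negative; an improving pivot exists, so not yet optimal.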